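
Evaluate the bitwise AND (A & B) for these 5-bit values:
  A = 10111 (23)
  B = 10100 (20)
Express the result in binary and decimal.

Apply & to each column (1 only where both bits are 1):
  10111
& 10100
-------
  10100

Answer: 10100 (20)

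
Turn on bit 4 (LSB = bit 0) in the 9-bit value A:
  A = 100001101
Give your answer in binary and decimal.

Mask = 1 << 4 = 000010000
Bit 4 of A is 0, so OR-ing with the mask flips it to 1.
  100001101
| 000010000
-----------
  100011101

Answer: 100011101 (285)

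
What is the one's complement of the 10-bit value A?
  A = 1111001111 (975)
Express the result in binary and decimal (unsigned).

Flip each bit (0->1, 1->0):
  1111001111
  0000110000

Answer: 0000110000 (48)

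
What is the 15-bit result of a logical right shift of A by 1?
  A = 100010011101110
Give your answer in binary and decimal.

Logical shift right by 1: drop the bottom 1 bit(s), prepend 1 zero(s) on the left.
  100010011101110  ->  keep [10001001110111], discard [0], prepend 0
= 010001001110111

Answer: 010001001110111 (8823)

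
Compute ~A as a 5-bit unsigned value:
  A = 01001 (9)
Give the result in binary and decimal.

Flip each bit (0->1, 1->0):
  01001
  10110

Answer: 10110 (22)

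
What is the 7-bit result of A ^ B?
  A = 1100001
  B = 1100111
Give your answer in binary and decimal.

Apply ^ to each column (1 where bits differ):
  1100001
^ 1100111
---------
  0000110

Answer: 0000110 (6)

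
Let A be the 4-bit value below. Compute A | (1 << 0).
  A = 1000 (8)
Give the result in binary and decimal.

Mask = 1 << 0 = 0001
Bit 0 of A is 0, so OR-ing with the mask flips it to 1.
  1000
| 0001
------
  1001

Answer: 1001 (9)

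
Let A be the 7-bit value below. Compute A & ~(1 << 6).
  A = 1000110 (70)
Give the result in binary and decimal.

Mask = ~(1 << 6) = 0111111
Bit 6 of A is 1, so AND-ing with the mask clears it to 0.
  1000110
& 0111111
---------
  0000110

Answer: 0000110 (6)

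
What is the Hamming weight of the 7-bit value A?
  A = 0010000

0010000
1-bits at positions (from bit 0 = LSB): 4
Count = 1

Answer: 1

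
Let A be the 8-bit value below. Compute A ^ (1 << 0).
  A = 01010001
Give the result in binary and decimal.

Mask = 1 << 0 = 00000001
Bit 0 of A is 1; XOR with the mask flips it to 0.
  01010001
^ 00000001
----------
  01010000

Answer: 01010000 (80)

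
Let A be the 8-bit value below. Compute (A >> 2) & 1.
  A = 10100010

Bit 2 is the 3rd from the right.
  10100010
       ^
That bit is 0.

Answer: 0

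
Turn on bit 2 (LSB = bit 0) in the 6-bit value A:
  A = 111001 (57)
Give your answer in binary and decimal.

Mask = 1 << 2 = 000100
Bit 2 of A is 0, so OR-ing with the mask flips it to 1.
  111001
| 000100
--------
  111101

Answer: 111101 (61)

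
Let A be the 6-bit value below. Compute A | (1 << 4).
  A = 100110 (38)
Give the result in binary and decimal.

Mask = 1 << 4 = 010000
Bit 4 of A is 0, so OR-ing with the mask flips it to 1.
  100110
| 010000
--------
  110110

Answer: 110110 (54)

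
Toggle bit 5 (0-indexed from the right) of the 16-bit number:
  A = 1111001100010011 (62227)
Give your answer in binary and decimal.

Mask = 1 << 5 = 0000000000100000
Bit 5 of A is 0; XOR with the mask flips it to 1.
  1111001100010011
^ 0000000000100000
------------------
  1111001100110011

Answer: 1111001100110011 (62259)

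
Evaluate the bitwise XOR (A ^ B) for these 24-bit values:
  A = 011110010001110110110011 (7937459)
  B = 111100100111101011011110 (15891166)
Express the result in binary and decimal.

Apply ^ to each column (1 where bits differ):
  011110010001110110110011
^ 111100100111101011011110
--------------------------
  100010110110011101101101

Answer: 100010110110011101101101 (9135981)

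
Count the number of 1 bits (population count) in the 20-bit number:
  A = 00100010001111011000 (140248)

00100010001111011000
1-bits at positions (from bit 0 = LSB): 3, 4, 6, 7, 8, 9, 13, 17
Count = 8

Answer: 8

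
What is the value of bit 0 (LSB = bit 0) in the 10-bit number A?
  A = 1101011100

Bit 0 is the 1st from the right.
  1101011100
           ^
That bit is 0.

Answer: 0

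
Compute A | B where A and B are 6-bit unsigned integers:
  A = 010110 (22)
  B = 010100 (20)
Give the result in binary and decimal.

Apply | to each column (1 where either bit is 1):
  010110
| 010100
--------
  010110

Answer: 010110 (22)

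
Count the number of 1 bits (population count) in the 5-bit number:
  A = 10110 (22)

10110
1-bits at positions (from bit 0 = LSB): 1, 2, 4
Count = 3

Answer: 3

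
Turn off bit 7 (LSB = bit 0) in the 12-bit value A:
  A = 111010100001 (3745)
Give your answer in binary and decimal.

Mask = ~(1 << 7) = 111101111111
Bit 7 of A is 1, so AND-ing with the mask clears it to 0.
  111010100001
& 111101111111
--------------
  111000100001

Answer: 111000100001 (3617)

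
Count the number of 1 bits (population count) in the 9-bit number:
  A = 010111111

010111111
1-bits at positions (from bit 0 = LSB): 0, 1, 2, 3, 4, 5, 7
Count = 7

Answer: 7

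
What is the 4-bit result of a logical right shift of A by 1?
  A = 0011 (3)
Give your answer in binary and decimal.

Logical shift right by 1: drop the bottom 1 bit(s), prepend 1 zero(s) on the left.
  0011  ->  keep [001], discard [1], prepend 0
= 0001

Answer: 0001 (1)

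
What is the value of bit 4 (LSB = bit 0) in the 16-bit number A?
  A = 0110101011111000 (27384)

Bit 4 is the 5th from the right.
  0110101011111000
             ^
That bit is 1.

Answer: 1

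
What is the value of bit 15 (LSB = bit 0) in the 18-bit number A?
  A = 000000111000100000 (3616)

Bit 15 is the 16th from the right.
  000000111000100000
    ^
That bit is 0.

Answer: 0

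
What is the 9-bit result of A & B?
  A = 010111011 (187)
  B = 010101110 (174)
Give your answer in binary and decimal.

Apply & to each column (1 only where both bits are 1):
  010111011
& 010101110
-----------
  010101010

Answer: 010101010 (170)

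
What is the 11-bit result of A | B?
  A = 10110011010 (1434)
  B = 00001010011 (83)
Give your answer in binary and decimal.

Apply | to each column (1 where either bit is 1):
  10110011010
| 00001010011
-------------
  10111011011

Answer: 10111011011 (1499)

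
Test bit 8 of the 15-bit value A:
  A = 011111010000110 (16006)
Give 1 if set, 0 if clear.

Bit 8 is the 9th from the right.
  011111010000110
        ^
That bit is 0.

Answer: 0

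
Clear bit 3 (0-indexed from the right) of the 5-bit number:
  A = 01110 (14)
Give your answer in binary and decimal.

Mask = ~(1 << 3) = 10111
Bit 3 of A is 1, so AND-ing with the mask clears it to 0.
  01110
& 10111
-------
  00110

Answer: 00110 (6)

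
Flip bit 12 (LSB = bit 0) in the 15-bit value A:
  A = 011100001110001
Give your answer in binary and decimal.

Mask = 1 << 12 = 001000000000000
Bit 12 of A is 1; XOR with the mask flips it to 0.
  011100001110001
^ 001000000000000
-----------------
  010100001110001

Answer: 010100001110001 (10353)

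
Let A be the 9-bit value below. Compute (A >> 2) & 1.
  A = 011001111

Bit 2 is the 3rd from the right.
  011001111
        ^
That bit is 1.

Answer: 1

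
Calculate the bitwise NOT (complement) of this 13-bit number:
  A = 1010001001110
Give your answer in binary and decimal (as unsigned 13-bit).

Flip each bit (0->1, 1->0):
  1010001001110
  0101110110001

Answer: 0101110110001 (2993)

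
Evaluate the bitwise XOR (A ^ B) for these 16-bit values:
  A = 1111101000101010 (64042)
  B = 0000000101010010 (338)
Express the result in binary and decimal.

Apply ^ to each column (1 where bits differ):
  1111101000101010
^ 0000000101010010
------------------
  1111101101111000

Answer: 1111101101111000 (64376)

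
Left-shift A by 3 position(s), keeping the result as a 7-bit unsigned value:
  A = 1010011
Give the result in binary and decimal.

Shift left by 3: drop the top 3 bit(s), append 3 zero(s) on the right.
  1010011  ->  discard [101], keep [0011], append 000
= 0011000

Answer: 0011000 (24)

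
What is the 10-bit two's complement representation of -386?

1. Binary of +386:  0110000010
2. Invert bits:     1001111101
3. Add 1:           1001111110

Answer: 1001111110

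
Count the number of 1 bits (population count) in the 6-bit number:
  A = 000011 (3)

000011
1-bits at positions (from bit 0 = LSB): 0, 1
Count = 2

Answer: 2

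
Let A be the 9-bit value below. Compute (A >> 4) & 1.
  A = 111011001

Bit 4 is the 5th from the right.
  111011001
      ^
That bit is 1.

Answer: 1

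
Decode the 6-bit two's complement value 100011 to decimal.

MSB is 1, so the value is negative. Find the magnitude:
1. Invert bits:  011100
2. Add 1:        011101  = 29
3. Apply sign:   -29

Answer: -29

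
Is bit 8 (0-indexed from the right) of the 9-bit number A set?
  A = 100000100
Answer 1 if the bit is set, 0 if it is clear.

Bit 8 is the 9th from the right.
  100000100
  ^
That bit is 1.

Answer: 1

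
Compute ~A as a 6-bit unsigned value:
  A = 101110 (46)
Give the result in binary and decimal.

Flip each bit (0->1, 1->0):
  101110
  010001

Answer: 010001 (17)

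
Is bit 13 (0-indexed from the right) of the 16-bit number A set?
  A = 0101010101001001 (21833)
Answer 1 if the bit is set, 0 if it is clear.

Bit 13 is the 14th from the right.
  0101010101001001
    ^
That bit is 0.

Answer: 0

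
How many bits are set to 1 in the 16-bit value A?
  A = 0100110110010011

0100110110010011
1-bits at positions (from bit 0 = LSB): 0, 1, 4, 7, 8, 10, 11, 14
Count = 8

Answer: 8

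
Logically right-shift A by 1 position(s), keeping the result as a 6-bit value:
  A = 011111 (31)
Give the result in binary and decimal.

Logical shift right by 1: drop the bottom 1 bit(s), prepend 1 zero(s) on the left.
  011111  ->  keep [01111], discard [1], prepend 0
= 001111

Answer: 001111 (15)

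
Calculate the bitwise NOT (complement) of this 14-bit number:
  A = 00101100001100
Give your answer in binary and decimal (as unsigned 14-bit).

Flip each bit (0->1, 1->0):
  00101100001100
  11010011110011

Answer: 11010011110011 (13555)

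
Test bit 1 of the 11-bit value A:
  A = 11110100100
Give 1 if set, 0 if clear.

Bit 1 is the 2nd from the right.
  11110100100
           ^
That bit is 0.

Answer: 0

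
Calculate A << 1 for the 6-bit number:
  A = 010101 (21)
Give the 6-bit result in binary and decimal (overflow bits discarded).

Shift left by 1: drop the top 1 bit(s), append 1 zero(s) on the right.
  010101  ->  discard [0], keep [10101], append 0
= 101010

Answer: 101010 (42)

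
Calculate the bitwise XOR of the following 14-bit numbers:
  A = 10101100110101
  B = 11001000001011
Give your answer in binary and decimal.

Apply ^ to each column (1 where bits differ):
  10101100110101
^ 11001000001011
----------------
  01100100111110

Answer: 01100100111110 (6462)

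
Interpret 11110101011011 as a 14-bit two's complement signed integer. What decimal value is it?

MSB is 1, so the value is negative. Find the magnitude:
1. Invert bits:  00001010100100
2. Add 1:        00001010100101  = 677
3. Apply sign:   -677

Answer: -677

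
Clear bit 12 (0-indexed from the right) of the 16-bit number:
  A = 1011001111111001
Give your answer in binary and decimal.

Mask = ~(1 << 12) = 1110111111111111
Bit 12 of A is 1, so AND-ing with the mask clears it to 0.
  1011001111111001
& 1110111111111111
------------------
  1010001111111001

Answer: 1010001111111001 (41977)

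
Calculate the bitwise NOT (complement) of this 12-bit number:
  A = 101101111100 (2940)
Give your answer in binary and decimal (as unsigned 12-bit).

Flip each bit (0->1, 1->0):
  101101111100
  010010000011

Answer: 010010000011 (1155)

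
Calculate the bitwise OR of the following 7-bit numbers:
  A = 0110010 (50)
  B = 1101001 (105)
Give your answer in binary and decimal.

Apply | to each column (1 where either bit is 1):
  0110010
| 1101001
---------
  1111011

Answer: 1111011 (123)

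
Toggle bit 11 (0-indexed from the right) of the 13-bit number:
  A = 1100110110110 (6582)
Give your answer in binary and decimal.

Mask = 1 << 11 = 0100000000000
Bit 11 of A is 1; XOR with the mask flips it to 0.
  1100110110110
^ 0100000000000
---------------
  1000110110110

Answer: 1000110110110 (4534)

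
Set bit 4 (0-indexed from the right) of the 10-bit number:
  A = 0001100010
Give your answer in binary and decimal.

Mask = 1 << 4 = 0000010000
Bit 4 of A is 0, so OR-ing with the mask flips it to 1.
  0001100010
| 0000010000
------------
  0001110010

Answer: 0001110010 (114)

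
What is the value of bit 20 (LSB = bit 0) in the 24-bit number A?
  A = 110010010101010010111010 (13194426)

Bit 20 is the 21st from the right.
  110010010101010010111010
     ^
That bit is 0.

Answer: 0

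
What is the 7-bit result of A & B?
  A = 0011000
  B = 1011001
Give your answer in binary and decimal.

Apply & to each column (1 only where both bits are 1):
  0011000
& 1011001
---------
  0011000

Answer: 0011000 (24)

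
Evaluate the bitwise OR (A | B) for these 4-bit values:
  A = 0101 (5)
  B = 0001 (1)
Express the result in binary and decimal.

Apply | to each column (1 where either bit is 1):
  0101
| 0001
------
  0101

Answer: 0101 (5)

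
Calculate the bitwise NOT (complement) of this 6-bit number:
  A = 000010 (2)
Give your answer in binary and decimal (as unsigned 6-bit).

Flip each bit (0->1, 1->0):
  000010
  111101

Answer: 111101 (61)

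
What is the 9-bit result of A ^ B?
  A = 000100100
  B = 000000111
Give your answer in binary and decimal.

Apply ^ to each column (1 where bits differ):
  000100100
^ 000000111
-----------
  000100011

Answer: 000100011 (35)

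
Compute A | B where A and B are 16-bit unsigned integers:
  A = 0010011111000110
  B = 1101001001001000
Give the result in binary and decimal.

Apply | to each column (1 where either bit is 1):
  0010011111000110
| 1101001001001000
------------------
  1111011111001110

Answer: 1111011111001110 (63438)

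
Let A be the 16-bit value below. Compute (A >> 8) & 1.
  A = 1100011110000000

Bit 8 is the 9th from the right.
  1100011110000000
         ^
That bit is 1.

Answer: 1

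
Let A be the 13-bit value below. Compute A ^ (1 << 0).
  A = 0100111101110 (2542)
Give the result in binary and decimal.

Mask = 1 << 0 = 0000000000001
Bit 0 of A is 0; XOR with the mask flips it to 1.
  0100111101110
^ 0000000000001
---------------
  0100111101111

Answer: 0100111101111 (2543)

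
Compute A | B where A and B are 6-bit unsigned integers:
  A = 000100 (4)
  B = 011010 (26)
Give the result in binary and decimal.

Apply | to each column (1 where either bit is 1):
  000100
| 011010
--------
  011110

Answer: 011110 (30)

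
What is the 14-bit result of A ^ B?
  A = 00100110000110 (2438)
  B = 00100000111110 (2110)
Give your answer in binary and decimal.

Apply ^ to each column (1 where bits differ):
  00100110000110
^ 00100000111110
----------------
  00000110111000

Answer: 00000110111000 (440)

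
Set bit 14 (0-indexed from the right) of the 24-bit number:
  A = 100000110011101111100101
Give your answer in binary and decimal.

Mask = 1 << 14 = 000000000100000000000000
Bit 14 of A is 0, so OR-ing with the mask flips it to 1.
  100000110011101111100101
| 000000000100000000000000
--------------------------
  100000110111101111100101

Answer: 100000110111101111100101 (8616933)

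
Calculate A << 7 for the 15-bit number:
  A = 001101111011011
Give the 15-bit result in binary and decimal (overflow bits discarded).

Shift left by 7: drop the top 7 bit(s), append 7 zero(s) on the right.
  001101111011011  ->  discard [0011011], keep [11011011], append 0000000
= 110110110000000

Answer: 110110110000000 (28032)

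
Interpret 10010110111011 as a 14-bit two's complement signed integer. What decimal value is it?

MSB is 1, so the value is negative. Find the magnitude:
1. Invert bits:  01101001000100
2. Add 1:        01101001000101  = 6725
3. Apply sign:   -6725

Answer: -6725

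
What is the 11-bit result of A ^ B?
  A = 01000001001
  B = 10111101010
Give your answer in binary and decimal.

Apply ^ to each column (1 where bits differ):
  01000001001
^ 10111101010
-------------
  11111100011

Answer: 11111100011 (2019)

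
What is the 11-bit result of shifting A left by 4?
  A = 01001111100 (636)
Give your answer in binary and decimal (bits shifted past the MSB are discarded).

Shift left by 4: drop the top 4 bit(s), append 4 zero(s) on the right.
  01001111100  ->  discard [0100], keep [1111100], append 0000
= 11111000000

Answer: 11111000000 (1984)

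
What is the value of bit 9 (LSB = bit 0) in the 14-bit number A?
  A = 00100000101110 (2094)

Bit 9 is the 10th from the right.
  00100000101110
      ^
That bit is 0.

Answer: 0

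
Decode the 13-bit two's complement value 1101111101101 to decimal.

MSB is 1, so the value is negative. Find the magnitude:
1. Invert bits:  0010000010010
2. Add 1:        0010000010011  = 1043
3. Apply sign:   -1043

Answer: -1043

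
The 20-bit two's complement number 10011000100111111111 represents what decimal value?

MSB is 1, so the value is negative. Find the magnitude:
1. Invert bits:  01100111011000000000
2. Add 1:        01100111011000000001  = 423425
3. Apply sign:   -423425

Answer: -423425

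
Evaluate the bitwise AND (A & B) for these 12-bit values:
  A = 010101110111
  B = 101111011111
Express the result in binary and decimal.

Apply & to each column (1 only where both bits are 1):
  010101110111
& 101111011111
--------------
  000101010111

Answer: 000101010111 (343)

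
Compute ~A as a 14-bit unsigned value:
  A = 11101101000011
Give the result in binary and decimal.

Flip each bit (0->1, 1->0):
  11101101000011
  00010010111100

Answer: 00010010111100 (1212)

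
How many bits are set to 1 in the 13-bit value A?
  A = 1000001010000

1000001010000
1-bits at positions (from bit 0 = LSB): 4, 6, 12
Count = 3

Answer: 3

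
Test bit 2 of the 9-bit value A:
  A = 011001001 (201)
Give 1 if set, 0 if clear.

Bit 2 is the 3rd from the right.
  011001001
        ^
That bit is 0.

Answer: 0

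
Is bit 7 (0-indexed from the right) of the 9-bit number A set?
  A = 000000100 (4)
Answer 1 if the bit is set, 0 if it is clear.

Bit 7 is the 8th from the right.
  000000100
   ^
That bit is 0.

Answer: 0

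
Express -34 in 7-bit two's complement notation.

1. Binary of +34:  0100010
2. Invert bits:     1011101
3. Add 1:           1011110

Answer: 1011110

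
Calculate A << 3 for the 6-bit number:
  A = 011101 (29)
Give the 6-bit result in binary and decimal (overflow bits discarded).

Shift left by 3: drop the top 3 bit(s), append 3 zero(s) on the right.
  011101  ->  discard [011], keep [101], append 000
= 101000

Answer: 101000 (40)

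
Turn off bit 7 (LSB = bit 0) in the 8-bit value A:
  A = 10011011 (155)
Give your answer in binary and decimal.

Mask = ~(1 << 7) = 01111111
Bit 7 of A is 1, so AND-ing with the mask clears it to 0.
  10011011
& 01111111
----------
  00011011

Answer: 00011011 (27)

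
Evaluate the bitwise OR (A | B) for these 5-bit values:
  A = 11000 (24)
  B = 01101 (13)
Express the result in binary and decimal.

Apply | to each column (1 where either bit is 1):
  11000
| 01101
-------
  11101

Answer: 11101 (29)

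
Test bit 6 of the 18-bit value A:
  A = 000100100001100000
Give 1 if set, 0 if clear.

Bit 6 is the 7th from the right.
  000100100001100000
             ^
That bit is 1.

Answer: 1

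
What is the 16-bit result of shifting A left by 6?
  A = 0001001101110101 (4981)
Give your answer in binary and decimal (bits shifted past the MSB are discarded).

Shift left by 6: drop the top 6 bit(s), append 6 zero(s) on the right.
  0001001101110101  ->  discard [000100], keep [1101110101], append 000000
= 1101110101000000

Answer: 1101110101000000 (56640)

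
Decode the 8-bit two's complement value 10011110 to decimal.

MSB is 1, so the value is negative. Find the magnitude:
1. Invert bits:  01100001
2. Add 1:        01100010  = 98
3. Apply sign:   -98

Answer: -98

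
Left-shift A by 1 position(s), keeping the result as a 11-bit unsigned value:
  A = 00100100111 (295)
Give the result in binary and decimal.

Shift left by 1: drop the top 1 bit(s), append 1 zero(s) on the right.
  00100100111  ->  discard [0], keep [0100100111], append 0
= 01001001110

Answer: 01001001110 (590)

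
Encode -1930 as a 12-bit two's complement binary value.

1. Binary of +1930:  011110001010
2. Invert bits:     100001110101
3. Add 1:           100001110110

Answer: 100001110110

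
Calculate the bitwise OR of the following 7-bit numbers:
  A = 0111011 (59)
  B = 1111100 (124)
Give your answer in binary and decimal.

Apply | to each column (1 where either bit is 1):
  0111011
| 1111100
---------
  1111111

Answer: 1111111 (127)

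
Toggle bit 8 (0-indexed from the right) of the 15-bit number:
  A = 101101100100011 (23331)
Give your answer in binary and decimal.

Mask = 1 << 8 = 000000100000000
Bit 8 of A is 1; XOR with the mask flips it to 0.
  101101100100011
^ 000000100000000
-----------------
  101101000100011

Answer: 101101000100011 (23075)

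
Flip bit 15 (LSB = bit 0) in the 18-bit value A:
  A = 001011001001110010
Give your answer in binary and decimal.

Mask = 1 << 15 = 001000000000000000
Bit 15 of A is 1; XOR with the mask flips it to 0.
  001011001001110010
^ 001000000000000000
--------------------
  000011001001110010

Answer: 000011001001110010 (12914)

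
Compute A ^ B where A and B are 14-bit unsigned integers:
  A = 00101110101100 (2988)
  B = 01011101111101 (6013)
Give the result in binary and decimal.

Apply ^ to each column (1 where bits differ):
  00101110101100
^ 01011101111101
----------------
  01110011010001

Answer: 01110011010001 (7377)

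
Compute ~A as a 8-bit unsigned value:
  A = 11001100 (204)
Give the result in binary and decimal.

Flip each bit (0->1, 1->0):
  11001100
  00110011

Answer: 00110011 (51)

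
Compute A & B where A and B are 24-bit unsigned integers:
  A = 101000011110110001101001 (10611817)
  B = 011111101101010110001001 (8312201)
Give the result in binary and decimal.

Apply & to each column (1 only where both bits are 1):
  101000011110110001101001
& 011111101101010110001001
--------------------------
  001000001100010000001001

Answer: 001000001100010000001001 (2147337)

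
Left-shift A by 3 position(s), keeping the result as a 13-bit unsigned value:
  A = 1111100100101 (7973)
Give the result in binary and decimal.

Shift left by 3: drop the top 3 bit(s), append 3 zero(s) on the right.
  1111100100101  ->  discard [111], keep [1100100101], append 000
= 1100100101000

Answer: 1100100101000 (6440)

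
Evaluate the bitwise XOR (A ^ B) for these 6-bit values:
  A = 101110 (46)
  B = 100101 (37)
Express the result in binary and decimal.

Apply ^ to each column (1 where bits differ):
  101110
^ 100101
--------
  001011

Answer: 001011 (11)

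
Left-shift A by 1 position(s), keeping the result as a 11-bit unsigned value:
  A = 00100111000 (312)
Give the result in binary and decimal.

Shift left by 1: drop the top 1 bit(s), append 1 zero(s) on the right.
  00100111000  ->  discard [0], keep [0100111000], append 0
= 01001110000

Answer: 01001110000 (624)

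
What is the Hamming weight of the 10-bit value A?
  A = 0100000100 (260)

0100000100
1-bits at positions (from bit 0 = LSB): 2, 8
Count = 2

Answer: 2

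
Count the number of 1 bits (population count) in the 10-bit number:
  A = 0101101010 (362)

0101101010
1-bits at positions (from bit 0 = LSB): 1, 3, 5, 6, 8
Count = 5

Answer: 5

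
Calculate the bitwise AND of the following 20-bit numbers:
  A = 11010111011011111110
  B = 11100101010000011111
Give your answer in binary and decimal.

Apply & to each column (1 only where both bits are 1):
  11010111011011111110
& 11100101010000011111
----------------------
  11000101010000011110

Answer: 11000101010000011110 (807966)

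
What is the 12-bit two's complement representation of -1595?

1. Binary of +1595:  011000111011
2. Invert bits:     100111000100
3. Add 1:           100111000101

Answer: 100111000101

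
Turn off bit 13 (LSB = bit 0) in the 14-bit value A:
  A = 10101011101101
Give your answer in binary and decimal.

Mask = ~(1 << 13) = 01111111111111
Bit 13 of A is 1, so AND-ing with the mask clears it to 0.
  10101011101101
& 01111111111111
----------------
  00101011101101

Answer: 00101011101101 (2797)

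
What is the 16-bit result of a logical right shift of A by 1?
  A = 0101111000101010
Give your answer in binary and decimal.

Logical shift right by 1: drop the bottom 1 bit(s), prepend 1 zero(s) on the left.
  0101111000101010  ->  keep [010111100010101], discard [0], prepend 0
= 0010111100010101

Answer: 0010111100010101 (12053)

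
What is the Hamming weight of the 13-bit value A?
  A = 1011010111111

1011010111111
1-bits at positions (from bit 0 = LSB): 0, 1, 2, 3, 4, 5, 7, 9, 10, 12
Count = 10

Answer: 10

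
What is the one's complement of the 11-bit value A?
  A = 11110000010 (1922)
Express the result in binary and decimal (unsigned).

Flip each bit (0->1, 1->0):
  11110000010
  00001111101

Answer: 00001111101 (125)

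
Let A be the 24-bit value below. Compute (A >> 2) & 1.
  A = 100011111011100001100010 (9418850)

Bit 2 is the 3rd from the right.
  100011111011100001100010
                       ^
That bit is 0.

Answer: 0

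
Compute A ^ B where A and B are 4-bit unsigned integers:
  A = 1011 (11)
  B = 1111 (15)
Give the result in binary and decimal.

Apply ^ to each column (1 where bits differ):
  1011
^ 1111
------
  0100

Answer: 0100 (4)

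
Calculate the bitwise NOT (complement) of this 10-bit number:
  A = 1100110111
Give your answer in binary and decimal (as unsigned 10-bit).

Flip each bit (0->1, 1->0):
  1100110111
  0011001000

Answer: 0011001000 (200)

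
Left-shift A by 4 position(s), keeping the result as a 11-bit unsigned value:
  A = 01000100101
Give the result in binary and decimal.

Shift left by 4: drop the top 4 bit(s), append 4 zero(s) on the right.
  01000100101  ->  discard [0100], keep [0100101], append 0000
= 01001010000

Answer: 01001010000 (592)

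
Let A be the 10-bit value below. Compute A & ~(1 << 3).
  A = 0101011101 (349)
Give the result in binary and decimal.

Mask = ~(1 << 3) = 1111110111
Bit 3 of A is 1, so AND-ing with the mask clears it to 0.
  0101011101
& 1111110111
------------
  0101010101

Answer: 0101010101 (341)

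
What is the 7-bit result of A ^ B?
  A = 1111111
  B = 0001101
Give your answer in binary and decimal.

Apply ^ to each column (1 where bits differ):
  1111111
^ 0001101
---------
  1110010

Answer: 1110010 (114)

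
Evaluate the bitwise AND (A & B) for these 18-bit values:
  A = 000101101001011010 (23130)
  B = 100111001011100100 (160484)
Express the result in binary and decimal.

Apply & to each column (1 only where both bits are 1):
  000101101001011010
& 100111001011100100
--------------------
  000101001001000000

Answer: 000101001001000000 (21056)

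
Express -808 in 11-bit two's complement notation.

1. Binary of +808:  01100101000
2. Invert bits:     10011010111
3. Add 1:           10011011000

Answer: 10011011000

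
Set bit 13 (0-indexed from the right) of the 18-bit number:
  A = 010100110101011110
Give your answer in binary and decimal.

Mask = 1 << 13 = 000010000000000000
Bit 13 of A is 0, so OR-ing with the mask flips it to 1.
  010100110101011110
| 000010000000000000
--------------------
  010110110101011110

Answer: 010110110101011110 (93534)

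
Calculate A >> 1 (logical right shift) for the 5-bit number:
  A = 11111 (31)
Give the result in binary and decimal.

Logical shift right by 1: drop the bottom 1 bit(s), prepend 1 zero(s) on the left.
  11111  ->  keep [1111], discard [1], prepend 0
= 01111

Answer: 01111 (15)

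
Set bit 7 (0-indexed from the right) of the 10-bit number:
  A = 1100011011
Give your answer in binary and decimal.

Mask = 1 << 7 = 0010000000
Bit 7 of A is 0, so OR-ing with the mask flips it to 1.
  1100011011
| 0010000000
------------
  1110011011

Answer: 1110011011 (923)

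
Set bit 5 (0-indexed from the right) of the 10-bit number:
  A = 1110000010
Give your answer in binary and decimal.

Mask = 1 << 5 = 0000100000
Bit 5 of A is 0, so OR-ing with the mask flips it to 1.
  1110000010
| 0000100000
------------
  1110100010

Answer: 1110100010 (930)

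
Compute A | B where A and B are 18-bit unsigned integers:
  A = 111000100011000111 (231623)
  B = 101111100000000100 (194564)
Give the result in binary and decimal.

Apply | to each column (1 where either bit is 1):
  111000100011000111
| 101111100000000100
--------------------
  111111100011000111

Answer: 111111100011000111 (260295)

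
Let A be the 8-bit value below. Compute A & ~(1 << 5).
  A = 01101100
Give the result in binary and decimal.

Mask = ~(1 << 5) = 11011111
Bit 5 of A is 1, so AND-ing with the mask clears it to 0.
  01101100
& 11011111
----------
  01001100

Answer: 01001100 (76)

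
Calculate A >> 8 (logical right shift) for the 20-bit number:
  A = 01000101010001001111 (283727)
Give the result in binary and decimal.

Logical shift right by 8: drop the bottom 8 bit(s), prepend 8 zero(s) on the left.
  01000101010001001111  ->  keep [010001010100], discard [01001111], prepend 00000000
= 00000000010001010100

Answer: 00000000010001010100 (1108)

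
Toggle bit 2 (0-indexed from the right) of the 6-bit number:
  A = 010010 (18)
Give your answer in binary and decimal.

Mask = 1 << 2 = 000100
Bit 2 of A is 0; XOR with the mask flips it to 1.
  010010
^ 000100
--------
  010110

Answer: 010110 (22)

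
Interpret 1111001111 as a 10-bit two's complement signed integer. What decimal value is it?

MSB is 1, so the value is negative. Find the magnitude:
1. Invert bits:  0000110000
2. Add 1:        0000110001  = 49
3. Apply sign:   -49

Answer: -49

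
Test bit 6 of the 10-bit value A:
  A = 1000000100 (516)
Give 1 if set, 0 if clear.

Bit 6 is the 7th from the right.
  1000000100
     ^
That bit is 0.

Answer: 0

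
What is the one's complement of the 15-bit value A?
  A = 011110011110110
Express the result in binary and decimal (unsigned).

Flip each bit (0->1, 1->0):
  011110011110110
  100001100001001

Answer: 100001100001001 (17161)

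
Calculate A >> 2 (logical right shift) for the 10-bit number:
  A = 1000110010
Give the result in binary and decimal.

Logical shift right by 2: drop the bottom 2 bit(s), prepend 2 zero(s) on the left.
  1000110010  ->  keep [10001100], discard [10], prepend 00
= 0010001100

Answer: 0010001100 (140)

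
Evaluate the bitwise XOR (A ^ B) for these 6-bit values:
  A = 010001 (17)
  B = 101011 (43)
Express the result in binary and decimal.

Apply ^ to each column (1 where bits differ):
  010001
^ 101011
--------
  111010

Answer: 111010 (58)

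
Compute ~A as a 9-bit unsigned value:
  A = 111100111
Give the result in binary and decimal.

Flip each bit (0->1, 1->0):
  111100111
  000011000

Answer: 000011000 (24)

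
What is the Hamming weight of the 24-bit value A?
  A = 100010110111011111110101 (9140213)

100010110111011111110101
1-bits at positions (from bit 0 = LSB): 0, 2, 4, 5, 6, 7, 8, 9, 10, 12, 13, 14, 16, 17, 19, 23
Count = 16

Answer: 16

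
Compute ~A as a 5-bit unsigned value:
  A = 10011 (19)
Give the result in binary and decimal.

Flip each bit (0->1, 1->0):
  10011
  01100

Answer: 01100 (12)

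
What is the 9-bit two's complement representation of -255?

1. Binary of +255:  011111111
2. Invert bits:     100000000
3. Add 1:           100000001

Answer: 100000001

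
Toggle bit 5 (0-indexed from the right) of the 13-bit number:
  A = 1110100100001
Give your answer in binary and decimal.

Mask = 1 << 5 = 0000000100000
Bit 5 of A is 1; XOR with the mask flips it to 0.
  1110100100001
^ 0000000100000
---------------
  1110100000001

Answer: 1110100000001 (7425)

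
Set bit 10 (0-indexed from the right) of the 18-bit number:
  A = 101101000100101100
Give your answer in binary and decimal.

Mask = 1 << 10 = 000000010000000000
Bit 10 of A is 0, so OR-ing with the mask flips it to 1.
  101101000100101100
| 000000010000000000
--------------------
  101101010100101100

Answer: 101101010100101100 (185644)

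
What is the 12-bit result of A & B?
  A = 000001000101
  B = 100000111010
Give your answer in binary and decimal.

Apply & to each column (1 only where both bits are 1):
  000001000101
& 100000111010
--------------
  000000000000

Answer: 000000000000 (0)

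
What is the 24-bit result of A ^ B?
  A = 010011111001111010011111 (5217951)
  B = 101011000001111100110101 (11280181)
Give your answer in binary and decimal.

Apply ^ to each column (1 where bits differ):
  010011111001111010011111
^ 101011000001111100110101
--------------------------
  111000111000000110101010

Answer: 111000111000000110101010 (14909866)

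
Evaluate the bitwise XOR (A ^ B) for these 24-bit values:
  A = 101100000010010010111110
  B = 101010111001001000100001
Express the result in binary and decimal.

Apply ^ to each column (1 where bits differ):
  101100000010010010111110
^ 101010111001001000100001
--------------------------
  000110111011011010011111

Answer: 000110111011011010011111 (1816223)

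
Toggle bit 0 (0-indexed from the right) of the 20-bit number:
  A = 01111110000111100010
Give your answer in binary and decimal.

Mask = 1 << 0 = 00000000000000000001
Bit 0 of A is 0; XOR with the mask flips it to 1.
  01111110000111100010
^ 00000000000000000001
----------------------
  01111110000111100011

Answer: 01111110000111100011 (516579)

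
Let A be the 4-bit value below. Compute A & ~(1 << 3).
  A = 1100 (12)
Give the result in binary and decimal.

Mask = ~(1 << 3) = 0111
Bit 3 of A is 1, so AND-ing with the mask clears it to 0.
  1100
& 0111
------
  0100

Answer: 0100 (4)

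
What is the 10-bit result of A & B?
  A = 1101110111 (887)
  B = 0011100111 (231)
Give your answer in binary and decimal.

Apply & to each column (1 only where both bits are 1):
  1101110111
& 0011100111
------------
  0001100111

Answer: 0001100111 (103)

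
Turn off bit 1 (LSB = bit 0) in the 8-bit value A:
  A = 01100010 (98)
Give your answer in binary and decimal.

Mask = ~(1 << 1) = 11111101
Bit 1 of A is 1, so AND-ing with the mask clears it to 0.
  01100010
& 11111101
----------
  01100000

Answer: 01100000 (96)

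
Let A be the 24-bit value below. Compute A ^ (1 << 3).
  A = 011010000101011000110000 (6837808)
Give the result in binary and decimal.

Mask = 1 << 3 = 000000000000000000001000
Bit 3 of A is 0; XOR with the mask flips it to 1.
  011010000101011000110000
^ 000000000000000000001000
--------------------------
  011010000101011000111000

Answer: 011010000101011000111000 (6837816)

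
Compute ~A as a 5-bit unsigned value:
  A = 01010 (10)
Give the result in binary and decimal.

Flip each bit (0->1, 1->0):
  01010
  10101

Answer: 10101 (21)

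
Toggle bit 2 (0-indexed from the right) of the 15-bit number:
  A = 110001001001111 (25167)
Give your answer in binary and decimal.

Mask = 1 << 2 = 000000000000100
Bit 2 of A is 1; XOR with the mask flips it to 0.
  110001001001111
^ 000000000000100
-----------------
  110001001001011

Answer: 110001001001011 (25163)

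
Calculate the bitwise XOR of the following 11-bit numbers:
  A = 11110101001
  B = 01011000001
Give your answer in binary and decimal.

Apply ^ to each column (1 where bits differ):
  11110101001
^ 01011000001
-------------
  10101101000

Answer: 10101101000 (1384)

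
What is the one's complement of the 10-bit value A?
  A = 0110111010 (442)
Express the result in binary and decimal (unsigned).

Flip each bit (0->1, 1->0):
  0110111010
  1001000101

Answer: 1001000101 (581)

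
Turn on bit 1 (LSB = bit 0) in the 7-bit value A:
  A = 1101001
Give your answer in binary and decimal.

Mask = 1 << 1 = 0000010
Bit 1 of A is 0, so OR-ing with the mask flips it to 1.
  1101001
| 0000010
---------
  1101011

Answer: 1101011 (107)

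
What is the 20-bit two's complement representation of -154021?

1. Binary of +154021:  00100101100110100101
2. Invert bits:     11011010011001011010
3. Add 1:           11011010011001011011

Answer: 11011010011001011011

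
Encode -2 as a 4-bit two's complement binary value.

1. Binary of +2:  0010
2. Invert bits:     1101
3. Add 1:           1110

Answer: 1110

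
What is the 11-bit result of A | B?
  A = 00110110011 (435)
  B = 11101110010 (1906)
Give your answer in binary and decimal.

Apply | to each column (1 where either bit is 1):
  00110110011
| 11101110010
-------------
  11111110011

Answer: 11111110011 (2035)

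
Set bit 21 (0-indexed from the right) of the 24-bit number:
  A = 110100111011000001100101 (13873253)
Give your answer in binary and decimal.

Mask = 1 << 21 = 001000000000000000000000
Bit 21 of A is 0, so OR-ing with the mask flips it to 1.
  110100111011000001100101
| 001000000000000000000000
--------------------------
  111100111011000001100101

Answer: 111100111011000001100101 (15970405)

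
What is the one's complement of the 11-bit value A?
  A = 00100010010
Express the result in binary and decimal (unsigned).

Flip each bit (0->1, 1->0):
  00100010010
  11011101101

Answer: 11011101101 (1773)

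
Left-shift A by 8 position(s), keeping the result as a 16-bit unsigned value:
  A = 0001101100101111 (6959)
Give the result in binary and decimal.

Shift left by 8: drop the top 8 bit(s), append 8 zero(s) on the right.
  0001101100101111  ->  discard [00011011], keep [00101111], append 00000000
= 0010111100000000

Answer: 0010111100000000 (12032)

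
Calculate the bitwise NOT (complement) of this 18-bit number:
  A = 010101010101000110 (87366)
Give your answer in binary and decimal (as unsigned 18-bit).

Flip each bit (0->1, 1->0):
  010101010101000110
  101010101010111001

Answer: 101010101010111001 (174777)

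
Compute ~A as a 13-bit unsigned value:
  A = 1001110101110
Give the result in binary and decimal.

Flip each bit (0->1, 1->0):
  1001110101110
  0110001010001

Answer: 0110001010001 (3153)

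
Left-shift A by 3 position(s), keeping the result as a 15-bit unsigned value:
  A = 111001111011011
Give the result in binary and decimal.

Shift left by 3: drop the top 3 bit(s), append 3 zero(s) on the right.
  111001111011011  ->  discard [111], keep [001111011011], append 000
= 001111011011000

Answer: 001111011011000 (7896)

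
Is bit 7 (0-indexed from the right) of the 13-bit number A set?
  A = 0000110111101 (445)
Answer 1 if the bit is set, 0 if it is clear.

Bit 7 is the 8th from the right.
  0000110111101
       ^
That bit is 1.

Answer: 1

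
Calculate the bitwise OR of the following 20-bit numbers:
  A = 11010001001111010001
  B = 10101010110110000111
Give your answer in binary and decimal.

Apply | to each column (1 where either bit is 1):
  11010001001111010001
| 10101010110110000111
----------------------
  11111011111111010111

Answer: 11111011111111010111 (1032151)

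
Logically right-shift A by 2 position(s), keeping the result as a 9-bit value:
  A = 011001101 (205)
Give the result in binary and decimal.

Logical shift right by 2: drop the bottom 2 bit(s), prepend 2 zero(s) on the left.
  011001101  ->  keep [0110011], discard [01], prepend 00
= 000110011

Answer: 000110011 (51)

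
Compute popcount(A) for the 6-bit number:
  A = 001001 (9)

001001
1-bits at positions (from bit 0 = LSB): 0, 3
Count = 2

Answer: 2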